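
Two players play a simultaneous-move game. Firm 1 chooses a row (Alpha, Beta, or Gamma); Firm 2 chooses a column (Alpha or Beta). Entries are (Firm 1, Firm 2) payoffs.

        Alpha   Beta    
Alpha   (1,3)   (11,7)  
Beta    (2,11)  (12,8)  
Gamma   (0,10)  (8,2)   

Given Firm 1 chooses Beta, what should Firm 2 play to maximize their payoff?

With Firm 1 fixed at Beta, Firm 2's payoffs are: Alpha → 11, Beta → 8.
The maximum is 11, achieved by Alpha.

Alpha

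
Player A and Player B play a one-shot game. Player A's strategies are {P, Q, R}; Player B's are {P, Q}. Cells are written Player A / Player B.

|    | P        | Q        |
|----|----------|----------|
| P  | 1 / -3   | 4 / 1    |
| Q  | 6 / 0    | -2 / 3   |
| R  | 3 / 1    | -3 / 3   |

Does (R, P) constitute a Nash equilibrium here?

Holding Player B at P: Player A gets 3 from R but could get 6 by switching to Q. Player A has a profitable deviation.

No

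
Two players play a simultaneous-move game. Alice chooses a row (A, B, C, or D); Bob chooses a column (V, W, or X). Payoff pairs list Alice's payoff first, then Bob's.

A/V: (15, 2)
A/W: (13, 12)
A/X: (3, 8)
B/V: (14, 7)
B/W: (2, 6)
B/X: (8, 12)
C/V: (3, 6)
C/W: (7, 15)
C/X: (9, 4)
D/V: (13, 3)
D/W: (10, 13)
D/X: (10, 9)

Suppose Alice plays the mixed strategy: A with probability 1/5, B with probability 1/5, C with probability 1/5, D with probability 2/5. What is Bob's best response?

Compute Bob's expected payoff from each pure strategy against the given mix.
V: (1/5)·2 + (1/5)·7 + (1/5)·6 + (2/5)·3 = 21/5
W: (1/5)·12 + (1/5)·6 + (1/5)·15 + (2/5)·13 = 59/5
X: (1/5)·8 + (1/5)·12 + (1/5)·4 + (2/5)·9 = 42/5
Highest expected payoff is 59/5, from W.

W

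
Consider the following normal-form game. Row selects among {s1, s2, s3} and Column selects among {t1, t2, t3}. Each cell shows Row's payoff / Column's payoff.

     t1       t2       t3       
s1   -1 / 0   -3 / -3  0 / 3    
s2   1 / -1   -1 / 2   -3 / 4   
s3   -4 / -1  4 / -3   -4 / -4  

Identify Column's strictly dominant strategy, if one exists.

A strategy is strictly dominant if it gives Column a strictly higher payoff than every other strategy, against every choice by the opponent.
t1 is not dominant: against s1, t3 gives 3 > 0.
t2 is not dominant: against s1, t1 gives 0 > -3.
t3 is not dominant: against s3, t1 gives -1 > -4.
No single strategy is best against every opponent action.

None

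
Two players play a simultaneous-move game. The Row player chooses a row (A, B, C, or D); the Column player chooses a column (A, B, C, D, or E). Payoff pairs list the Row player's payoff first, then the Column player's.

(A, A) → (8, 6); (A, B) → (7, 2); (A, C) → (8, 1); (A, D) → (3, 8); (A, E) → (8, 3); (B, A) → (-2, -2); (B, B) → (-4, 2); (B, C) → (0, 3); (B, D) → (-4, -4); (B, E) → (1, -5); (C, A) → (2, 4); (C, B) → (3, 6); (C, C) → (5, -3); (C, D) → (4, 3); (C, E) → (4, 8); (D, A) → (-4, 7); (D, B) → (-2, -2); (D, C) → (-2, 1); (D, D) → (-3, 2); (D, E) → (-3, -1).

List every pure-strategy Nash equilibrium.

Check mutual best responses: a cell is a NE iff neither player can gain by unilaterally deviating.
The Row player's best responses — vs A: A (payoff 8); vs B: A (payoff 7); vs C: A (payoff 8); vs D: C (payoff 4); vs E: A (payoff 8).
The Column player's best responses — vs A: D (payoff 8); vs B: C (payoff 3); vs C: E (payoff 8); vs D: A (payoff 7).
No cell has both players best-responding. For instance, the Row player's best reply to B is A, but against A the Column player prefers D over B.

There is no pure-strategy Nash equilibrium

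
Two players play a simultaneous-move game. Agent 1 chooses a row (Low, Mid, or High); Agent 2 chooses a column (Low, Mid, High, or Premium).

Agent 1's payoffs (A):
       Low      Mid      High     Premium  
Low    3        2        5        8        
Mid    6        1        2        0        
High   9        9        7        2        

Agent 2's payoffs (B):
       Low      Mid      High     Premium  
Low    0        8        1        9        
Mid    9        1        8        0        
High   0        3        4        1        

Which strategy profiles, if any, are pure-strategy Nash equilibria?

(Low, Premium) and (High, High)

A profile is a Nash equilibrium when each player is best-responding to the other.
Agent 1's best responses — vs Low: High (payoff 9); vs Mid: High (payoff 9); vs High: High (payoff 7); vs Premium: Low (payoff 8).
Agent 2's best responses — vs Low: Premium (payoff 9); vs Mid: Low (payoff 9); vs High: High (payoff 4).
Mutual best responses occur at (Low, Premium) and (High, High); at each, neither player gains by switching.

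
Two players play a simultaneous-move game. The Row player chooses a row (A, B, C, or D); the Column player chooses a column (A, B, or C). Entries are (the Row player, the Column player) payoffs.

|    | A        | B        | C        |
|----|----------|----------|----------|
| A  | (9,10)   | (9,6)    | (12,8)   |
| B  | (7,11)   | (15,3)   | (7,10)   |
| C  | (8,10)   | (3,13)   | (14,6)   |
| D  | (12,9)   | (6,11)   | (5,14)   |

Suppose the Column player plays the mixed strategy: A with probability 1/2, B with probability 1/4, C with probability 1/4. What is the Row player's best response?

The Row player's best reply maximizes expected payoff against the mix.
A: (1/2)·9 + (1/4)·9 + (1/4)·12 = 39/4
B: (1/2)·7 + (1/4)·15 + (1/4)·7 = 9
C: (1/2)·8 + (1/4)·3 + (1/4)·14 = 33/4
D: (1/2)·12 + (1/4)·6 + (1/4)·5 = 35/4
Highest expected payoff is 39/4, from A.

A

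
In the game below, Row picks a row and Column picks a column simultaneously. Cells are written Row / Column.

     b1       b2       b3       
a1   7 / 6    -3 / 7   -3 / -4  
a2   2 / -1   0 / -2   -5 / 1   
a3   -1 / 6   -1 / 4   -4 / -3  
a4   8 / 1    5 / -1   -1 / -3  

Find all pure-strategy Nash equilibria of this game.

(a4, b1)

Find each player's best response to every opponent strategy; NE are the intersections.
Row's best responses — vs b1: a4 (payoff 8); vs b2: a4 (payoff 5); vs b3: a4 (payoff -1).
Column's best responses — vs a1: b2 (payoff 7); vs a2: b3 (payoff 1); vs a3: b1 (payoff 6); vs a4: b1 (payoff 1).
The only mutual best response is (a4, b1); neither player gains by switching there.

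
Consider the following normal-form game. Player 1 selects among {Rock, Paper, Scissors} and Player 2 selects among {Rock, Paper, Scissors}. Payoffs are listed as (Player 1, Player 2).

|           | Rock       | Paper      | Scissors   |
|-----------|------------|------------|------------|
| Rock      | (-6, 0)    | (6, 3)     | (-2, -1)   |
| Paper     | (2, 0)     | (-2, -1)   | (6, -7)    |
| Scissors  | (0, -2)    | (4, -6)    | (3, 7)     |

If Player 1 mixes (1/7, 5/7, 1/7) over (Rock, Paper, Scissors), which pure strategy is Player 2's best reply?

Compute Player 2's expected payoff from each pure strategy against the given mix.
Rock: (1/7)·0 + (5/7)·0 + (1/7)·(-2) = -2/7
Paper: (1/7)·3 + (5/7)·(-1) + (1/7)·(-6) = -8/7
Scissors: (1/7)·(-1) + (5/7)·(-7) + (1/7)·7 = -29/7
Highest expected payoff is -2/7, from Rock.

Rock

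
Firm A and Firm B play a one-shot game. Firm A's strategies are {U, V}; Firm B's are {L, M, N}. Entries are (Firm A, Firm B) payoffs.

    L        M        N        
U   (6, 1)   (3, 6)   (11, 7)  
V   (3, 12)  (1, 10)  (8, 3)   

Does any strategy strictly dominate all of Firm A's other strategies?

U

Check whether one of Firm A's strategies beats all alternatives regardless of what the opponent does.
U strictly dominates: vs L: 6 > 3; vs M: 3 > 1; vs N: 11 > 8.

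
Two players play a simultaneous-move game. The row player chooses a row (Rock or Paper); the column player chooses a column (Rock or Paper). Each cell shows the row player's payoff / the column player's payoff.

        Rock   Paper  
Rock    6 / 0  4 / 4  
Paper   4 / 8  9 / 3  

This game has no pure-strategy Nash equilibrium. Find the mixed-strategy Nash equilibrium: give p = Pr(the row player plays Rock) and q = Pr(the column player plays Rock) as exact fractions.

p = 5/9, q = 5/7

Each player's mixing probability is pinned down by making the *other* player indifferent.
The column player indifferent between Rock and Paper: p·0 + (1−p)·8 = p·4 + (1−p)·3 ⟹ 8 + (-8)p = 3 + 1p ⟹ p = 5/9.
The row player indifferent between Rock and Paper: q·6 + (1−q)·4 = q·4 + (1−q)·9 ⟹ 4 + 2q = 9 + (-5)q ⟹ q = 5/7.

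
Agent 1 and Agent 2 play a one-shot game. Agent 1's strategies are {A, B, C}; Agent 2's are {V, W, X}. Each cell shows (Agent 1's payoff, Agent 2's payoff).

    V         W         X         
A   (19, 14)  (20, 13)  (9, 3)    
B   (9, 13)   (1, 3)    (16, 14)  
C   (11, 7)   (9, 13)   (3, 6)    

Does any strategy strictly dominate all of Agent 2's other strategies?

Check whether one of Agent 2's strategies beats all alternatives regardless of what the opponent does.
V is not dominant: against B, X gives 14 > 13.
W is not dominant: against A, V gives 14 > 13.
X is not dominant: against A, V gives 14 > 3.
No single strategy is best against every opponent action.

No strictly dominant strategy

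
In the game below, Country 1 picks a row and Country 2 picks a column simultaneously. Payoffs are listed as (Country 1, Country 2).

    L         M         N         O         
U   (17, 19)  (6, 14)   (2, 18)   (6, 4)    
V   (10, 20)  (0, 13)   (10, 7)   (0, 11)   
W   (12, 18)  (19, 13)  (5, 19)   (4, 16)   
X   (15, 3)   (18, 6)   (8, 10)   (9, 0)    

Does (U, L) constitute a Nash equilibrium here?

Holding Country 2 at L: Country 1 gets 17 from U, versus 10 from V, 12 from W, 15 from X. No profitable deviation for Country 1.
Holding Country 1 at U: Country 2 gets 19 from L, versus 14 from M, 18 from N, 4 from O. No profitable deviation for Country 2 either.

Yes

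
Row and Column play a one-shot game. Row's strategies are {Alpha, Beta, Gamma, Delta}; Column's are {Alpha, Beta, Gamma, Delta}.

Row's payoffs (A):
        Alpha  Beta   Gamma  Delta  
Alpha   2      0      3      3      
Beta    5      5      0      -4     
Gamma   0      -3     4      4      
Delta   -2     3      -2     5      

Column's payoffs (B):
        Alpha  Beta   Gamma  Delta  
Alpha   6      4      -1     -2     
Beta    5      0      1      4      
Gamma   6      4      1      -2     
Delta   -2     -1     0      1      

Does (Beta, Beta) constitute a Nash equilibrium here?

Holding Column at Beta: Row gets 5 from Beta, versus 0 from Alpha, -3 from Gamma, 3 from Delta. No profitable deviation for Row.
Holding Row at Beta: Column gets 0 from Beta but could get 5 by switching to Alpha. Column has a profitable deviation.

No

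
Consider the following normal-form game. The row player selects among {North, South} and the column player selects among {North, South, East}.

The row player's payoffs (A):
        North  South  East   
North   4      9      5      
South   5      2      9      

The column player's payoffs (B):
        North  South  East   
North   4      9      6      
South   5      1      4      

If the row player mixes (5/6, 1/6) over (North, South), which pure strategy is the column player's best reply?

South

Compute the column player's expected payoff from each pure strategy against the given mix.
North: (5/6)·4 + (1/6)·5 = 25/6
South: (5/6)·9 + (1/6)·1 = 23/3
East: (5/6)·6 + (1/6)·4 = 17/3
Highest expected payoff is 23/3, from South.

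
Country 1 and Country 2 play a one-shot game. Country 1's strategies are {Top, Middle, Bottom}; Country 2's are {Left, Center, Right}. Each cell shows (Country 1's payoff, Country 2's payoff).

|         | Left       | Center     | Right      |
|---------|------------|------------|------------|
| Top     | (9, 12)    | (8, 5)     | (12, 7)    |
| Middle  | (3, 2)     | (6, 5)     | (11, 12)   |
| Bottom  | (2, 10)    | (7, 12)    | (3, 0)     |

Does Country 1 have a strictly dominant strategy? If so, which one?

Check whether one of Country 1's strategies beats all alternatives regardless of what the opponent does.
Top strictly dominates: vs Left: 9 > each of {3, 2}; vs Center: 8 > each of {6, 7}; vs Right: 12 > each of {11, 3}.

Top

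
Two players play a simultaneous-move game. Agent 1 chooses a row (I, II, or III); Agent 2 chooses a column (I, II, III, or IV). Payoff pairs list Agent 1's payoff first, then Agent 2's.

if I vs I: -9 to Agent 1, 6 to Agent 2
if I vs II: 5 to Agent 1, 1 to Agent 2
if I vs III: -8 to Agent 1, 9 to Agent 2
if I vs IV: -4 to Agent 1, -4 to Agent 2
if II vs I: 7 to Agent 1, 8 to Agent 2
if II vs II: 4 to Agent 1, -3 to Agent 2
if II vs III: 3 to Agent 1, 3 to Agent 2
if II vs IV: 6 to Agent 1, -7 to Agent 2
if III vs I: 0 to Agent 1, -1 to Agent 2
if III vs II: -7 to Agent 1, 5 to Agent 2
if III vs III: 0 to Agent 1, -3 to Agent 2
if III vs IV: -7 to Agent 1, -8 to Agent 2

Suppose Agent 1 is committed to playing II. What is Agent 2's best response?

With Agent 1 fixed at II, Agent 2's payoffs are: I → 8, II → -3, III → 3, IV → -7.
The maximum is 8, achieved by I.

I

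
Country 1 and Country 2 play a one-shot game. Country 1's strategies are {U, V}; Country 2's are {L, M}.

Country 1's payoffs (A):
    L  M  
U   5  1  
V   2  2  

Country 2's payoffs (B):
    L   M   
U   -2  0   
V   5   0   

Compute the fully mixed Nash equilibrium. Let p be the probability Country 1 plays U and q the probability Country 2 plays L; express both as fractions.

p = 5/7, q = 1/4

Each player's mixing probability is pinned down by making the *other* player indifferent.
Country 2 indifferent between L and M: p·(-2) + (1−p)·5 = p·0 + (1−p)·0 ⟹ 5 + (-7)p = 0 + 0p ⟹ p = 5/7.
Country 1 indifferent between U and V: q·5 + (1−q)·1 = q·2 + (1−q)·2 ⟹ 1 + 4q = 2 + 0q ⟹ q = 1/4.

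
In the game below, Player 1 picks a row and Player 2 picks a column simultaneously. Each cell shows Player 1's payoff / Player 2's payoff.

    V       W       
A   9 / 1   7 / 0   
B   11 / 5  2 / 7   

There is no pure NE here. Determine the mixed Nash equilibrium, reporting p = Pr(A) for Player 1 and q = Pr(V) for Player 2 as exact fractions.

Each player's mixing probability is pinned down by making the *other* player indifferent.
Player 2 indifferent between V and W: p·1 + (1−p)·5 = p·0 + (1−p)·7 ⟹ 5 + (-4)p = 7 + (-7)p ⟹ p = 2/3.
Player 1 indifferent between A and B: q·9 + (1−q)·7 = q·11 + (1−q)·2 ⟹ 7 + 2q = 2 + 9q ⟹ q = 5/7.

p = 2/3, q = 5/7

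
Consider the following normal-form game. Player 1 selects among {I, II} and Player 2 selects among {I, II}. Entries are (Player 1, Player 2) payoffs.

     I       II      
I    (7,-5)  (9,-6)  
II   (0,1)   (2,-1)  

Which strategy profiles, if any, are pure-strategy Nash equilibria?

(I, I)

Check mutual best responses: a cell is a NE iff neither player can gain by unilaterally deviating.
Player 1's best responses — vs I: I (payoff 7); vs II: I (payoff 9).
Player 2's best responses — vs I: I (payoff -5); vs II: I (payoff 1).
The only mutual best response is (I, I); neither player gains by switching there.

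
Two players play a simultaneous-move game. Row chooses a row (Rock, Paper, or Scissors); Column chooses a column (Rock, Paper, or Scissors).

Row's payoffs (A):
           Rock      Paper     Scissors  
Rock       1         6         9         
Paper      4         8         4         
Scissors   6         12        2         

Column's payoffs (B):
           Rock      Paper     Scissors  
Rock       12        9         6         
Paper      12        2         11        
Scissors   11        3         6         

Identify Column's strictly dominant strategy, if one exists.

Check whether one of Column's strategies beats all alternatives regardless of what the opponent does.
Rock strictly dominates: vs Rock: 12 > each of {9, 6}; vs Paper: 12 > each of {2, 11}; vs Scissors: 11 > each of {3, 6}.

Rock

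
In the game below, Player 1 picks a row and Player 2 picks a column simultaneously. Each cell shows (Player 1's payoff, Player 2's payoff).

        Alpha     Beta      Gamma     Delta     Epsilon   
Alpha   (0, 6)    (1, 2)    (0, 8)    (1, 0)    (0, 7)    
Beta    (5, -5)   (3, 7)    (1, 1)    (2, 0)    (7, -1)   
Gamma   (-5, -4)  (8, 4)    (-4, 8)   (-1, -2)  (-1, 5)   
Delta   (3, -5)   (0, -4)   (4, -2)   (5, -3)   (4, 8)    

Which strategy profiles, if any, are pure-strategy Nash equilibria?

No pure-strategy Nash equilibrium

Find each player's best response to every opponent strategy; NE are the intersections.
Player 1's best responses — vs Alpha: Beta (payoff 5); vs Beta: Gamma (payoff 8); vs Gamma: Delta (payoff 4); vs Delta: Delta (payoff 5); vs Epsilon: Beta (payoff 7).
Player 2's best responses — vs Alpha: Gamma (payoff 8); vs Beta: Beta (payoff 7); vs Gamma: Gamma (payoff 8); vs Delta: Epsilon (payoff 8).
No cell has both players best-responding. For instance, Player 1's best reply to Alpha is Beta, but against Beta Player 2 prefers Beta over Alpha.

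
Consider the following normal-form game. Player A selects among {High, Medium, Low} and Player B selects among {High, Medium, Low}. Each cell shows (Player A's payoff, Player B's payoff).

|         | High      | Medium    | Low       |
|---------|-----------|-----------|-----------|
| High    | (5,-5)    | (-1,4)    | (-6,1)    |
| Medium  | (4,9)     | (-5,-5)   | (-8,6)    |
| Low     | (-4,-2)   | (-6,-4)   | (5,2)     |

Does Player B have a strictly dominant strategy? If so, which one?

Check whether one of Player B's strategies beats all alternatives regardless of what the opponent does.
High is not dominant: against High, Medium gives 4 > -5.
Medium is not dominant: against Medium, High gives 9 > -5.
Low is not dominant: against High, Medium gives 4 > 1.
No single strategy is best against every opponent action.

None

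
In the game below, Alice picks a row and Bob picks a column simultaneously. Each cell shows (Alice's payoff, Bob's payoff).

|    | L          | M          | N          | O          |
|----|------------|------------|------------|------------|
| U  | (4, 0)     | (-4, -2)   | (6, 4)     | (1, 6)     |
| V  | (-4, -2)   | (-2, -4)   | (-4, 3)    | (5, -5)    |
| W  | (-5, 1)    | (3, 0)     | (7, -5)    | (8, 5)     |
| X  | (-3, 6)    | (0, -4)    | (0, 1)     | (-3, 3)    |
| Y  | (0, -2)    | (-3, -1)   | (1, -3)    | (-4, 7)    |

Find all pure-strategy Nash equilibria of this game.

(W, O)

Find each player's best response to every opponent strategy; NE are the intersections.
Alice's best responses — vs L: U (payoff 4); vs M: W (payoff 3); vs N: W (payoff 7); vs O: W (payoff 8).
Bob's best responses — vs U: O (payoff 6); vs V: N (payoff 3); vs W: O (payoff 5); vs X: L (payoff 6); vs Y: O (payoff 7).
The only mutual best response is (W, O); neither player gains by switching there.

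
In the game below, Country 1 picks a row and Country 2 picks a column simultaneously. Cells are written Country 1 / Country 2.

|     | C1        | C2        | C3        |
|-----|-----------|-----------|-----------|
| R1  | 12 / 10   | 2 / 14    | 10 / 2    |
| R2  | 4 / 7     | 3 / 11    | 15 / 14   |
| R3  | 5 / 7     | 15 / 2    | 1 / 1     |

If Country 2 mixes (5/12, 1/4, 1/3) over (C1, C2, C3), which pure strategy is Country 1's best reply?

Country 1's best reply maximizes expected payoff against the mix.
R1: (5/12)·12 + (1/4)·2 + (1/3)·10 = 53/6
R2: (5/12)·4 + (1/4)·3 + (1/3)·15 = 89/12
R3: (5/12)·5 + (1/4)·15 + (1/3)·1 = 37/6
Highest expected payoff is 53/6, from R1.

R1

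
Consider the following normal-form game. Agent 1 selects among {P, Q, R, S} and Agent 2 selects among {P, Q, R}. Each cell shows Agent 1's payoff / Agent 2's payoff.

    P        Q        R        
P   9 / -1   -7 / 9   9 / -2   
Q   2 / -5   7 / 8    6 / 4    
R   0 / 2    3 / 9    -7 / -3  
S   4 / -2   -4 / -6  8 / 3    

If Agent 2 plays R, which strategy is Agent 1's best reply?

P

With Agent 2 fixed at R, Agent 1's payoffs are: P → 9, Q → 6, R → -7, S → 8.
The maximum is 9, achieved by P.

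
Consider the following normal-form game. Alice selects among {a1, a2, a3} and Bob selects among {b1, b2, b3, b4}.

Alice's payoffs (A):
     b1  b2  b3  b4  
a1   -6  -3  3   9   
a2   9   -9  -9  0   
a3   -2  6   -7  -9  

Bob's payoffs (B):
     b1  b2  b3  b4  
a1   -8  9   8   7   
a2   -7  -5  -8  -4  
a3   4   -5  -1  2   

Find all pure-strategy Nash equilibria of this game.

Find each player's best response to every opponent strategy; NE are the intersections.
Alice's best responses — vs b1: a2 (payoff 9); vs b2: a3 (payoff 6); vs b3: a1 (payoff 3); vs b4: a1 (payoff 9).
Bob's best responses — vs a1: b2 (payoff 9); vs a2: b4 (payoff -4); vs a3: b1 (payoff 4).
No cell has both players best-responding. For instance, Alice's best reply to b2 is a3, but against a3 Bob prefers b1 over b2.

There is no pure-strategy Nash equilibrium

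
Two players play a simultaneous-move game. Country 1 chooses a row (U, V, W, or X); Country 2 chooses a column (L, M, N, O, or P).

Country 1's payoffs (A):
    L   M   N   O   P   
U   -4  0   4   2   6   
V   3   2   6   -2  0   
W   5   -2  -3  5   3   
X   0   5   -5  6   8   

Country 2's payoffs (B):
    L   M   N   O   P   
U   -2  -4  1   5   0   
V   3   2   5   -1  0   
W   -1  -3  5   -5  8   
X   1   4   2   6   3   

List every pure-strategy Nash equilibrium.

(V, N) and (X, O)

Find each player's best response to every opponent strategy; NE are the intersections.
Country 1's best responses — vs L: W (payoff 5); vs M: X (payoff 5); vs N: V (payoff 6); vs O: X (payoff 6); vs P: X (payoff 8).
Country 2's best responses — vs U: O (payoff 5); vs V: N (payoff 5); vs W: P (payoff 8); vs X: O (payoff 6).
Mutual best responses occur at (V, N) and (X, O); at each, neither player gains by switching.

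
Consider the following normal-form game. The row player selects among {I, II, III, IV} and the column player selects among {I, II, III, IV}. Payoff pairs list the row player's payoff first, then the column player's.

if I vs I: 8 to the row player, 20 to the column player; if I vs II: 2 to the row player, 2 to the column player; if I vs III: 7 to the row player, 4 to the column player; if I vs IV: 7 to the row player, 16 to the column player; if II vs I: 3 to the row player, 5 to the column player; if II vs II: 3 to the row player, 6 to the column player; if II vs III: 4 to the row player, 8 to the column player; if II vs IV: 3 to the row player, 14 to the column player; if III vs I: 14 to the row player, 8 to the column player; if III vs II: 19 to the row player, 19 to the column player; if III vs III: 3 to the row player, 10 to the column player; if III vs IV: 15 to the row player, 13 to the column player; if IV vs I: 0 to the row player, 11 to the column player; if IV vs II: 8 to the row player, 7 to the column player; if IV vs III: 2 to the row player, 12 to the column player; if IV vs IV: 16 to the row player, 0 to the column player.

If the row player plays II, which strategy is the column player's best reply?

IV

With the row player fixed at II, the column player's payoffs are: I → 5, II → 6, III → 8, IV → 14.
The maximum is 14, achieved by IV.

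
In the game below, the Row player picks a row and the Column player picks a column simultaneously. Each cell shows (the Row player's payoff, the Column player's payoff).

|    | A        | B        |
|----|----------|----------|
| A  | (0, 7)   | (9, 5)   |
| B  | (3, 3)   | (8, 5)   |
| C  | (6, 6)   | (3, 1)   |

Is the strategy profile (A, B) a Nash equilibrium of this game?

No

Holding the Column player at B: the Row player gets 9 from A, versus 8 from B, 3 from C. No profitable deviation for the Row player.
Holding the Row player at A: the Column player gets 5 from B but could get 7 by switching to A. The Column player has a profitable deviation.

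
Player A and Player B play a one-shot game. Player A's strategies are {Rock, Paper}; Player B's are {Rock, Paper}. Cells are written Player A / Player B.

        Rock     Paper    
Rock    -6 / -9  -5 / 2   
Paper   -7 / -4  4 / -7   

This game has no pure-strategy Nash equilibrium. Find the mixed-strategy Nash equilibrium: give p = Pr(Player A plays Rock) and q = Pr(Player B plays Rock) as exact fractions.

In a mixed NE each player is indifferent between their pure strategies, so the opponent's mix sets the indifference.
Player B indifferent between Rock and Paper: p·(-9) + (1−p)·(-4) = p·2 + (1−p)·(-7) ⟹ (-4) + (-5)p = (-7) + 9p ⟹ p = 3/14.
Player A indifferent between Rock and Paper: q·(-6) + (1−q)·(-5) = q·(-7) + (1−q)·4 ⟹ (-5) + (-1)q = 4 + (-11)q ⟹ q = 9/10.

p = 3/14, q = 9/10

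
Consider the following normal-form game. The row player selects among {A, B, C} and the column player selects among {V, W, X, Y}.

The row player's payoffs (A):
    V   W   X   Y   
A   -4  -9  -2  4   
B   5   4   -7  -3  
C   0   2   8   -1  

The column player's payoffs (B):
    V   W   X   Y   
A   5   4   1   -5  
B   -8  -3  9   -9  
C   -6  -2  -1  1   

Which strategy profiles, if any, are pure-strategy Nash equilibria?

There is no pure-strategy Nash equilibrium

A profile is a Nash equilibrium when each player is best-responding to the other.
The row player's best responses — vs V: B (payoff 5); vs W: B (payoff 4); vs X: C (payoff 8); vs Y: A (payoff 4).
The column player's best responses — vs A: V (payoff 5); vs B: X (payoff 9); vs C: Y (payoff 1).
No cell has both players best-responding. For instance, the row player's best reply to X is C, but against C the column player prefers Y over X.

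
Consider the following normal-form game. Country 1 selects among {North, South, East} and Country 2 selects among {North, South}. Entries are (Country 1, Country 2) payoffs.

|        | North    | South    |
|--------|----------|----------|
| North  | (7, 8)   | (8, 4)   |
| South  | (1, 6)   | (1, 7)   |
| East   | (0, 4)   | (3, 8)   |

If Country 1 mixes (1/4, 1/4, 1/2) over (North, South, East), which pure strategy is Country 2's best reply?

South

Country 2's best reply maximizes expected payoff against the mix.
North: (1/4)·8 + (1/4)·6 + (1/2)·4 = 11/2
South: (1/4)·4 + (1/4)·7 + (1/2)·8 = 27/4
Highest expected payoff is 27/4, from South.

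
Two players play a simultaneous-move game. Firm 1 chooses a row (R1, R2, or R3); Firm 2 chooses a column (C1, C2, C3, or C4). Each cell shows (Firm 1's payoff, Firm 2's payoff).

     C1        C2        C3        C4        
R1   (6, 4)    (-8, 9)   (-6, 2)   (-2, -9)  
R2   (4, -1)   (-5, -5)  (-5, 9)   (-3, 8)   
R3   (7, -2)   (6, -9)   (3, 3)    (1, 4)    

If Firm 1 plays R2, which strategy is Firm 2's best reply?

With Firm 1 fixed at R2, Firm 2's payoffs are: C1 → -1, C2 → -5, C3 → 9, C4 → 8.
The maximum is 9, achieved by C3.

C3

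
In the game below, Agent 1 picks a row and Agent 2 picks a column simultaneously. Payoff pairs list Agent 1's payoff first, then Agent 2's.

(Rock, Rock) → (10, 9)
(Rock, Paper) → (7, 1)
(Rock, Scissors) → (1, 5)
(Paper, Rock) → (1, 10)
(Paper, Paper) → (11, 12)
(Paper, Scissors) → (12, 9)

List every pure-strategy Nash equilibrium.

A profile is a Nash equilibrium when each player is best-responding to the other.
Agent 1's best responses — vs Rock: Rock (payoff 10); vs Paper: Paper (payoff 11); vs Scissors: Paper (payoff 12).
Agent 2's best responses — vs Rock: Rock (payoff 9); vs Paper: Paper (payoff 12).
Mutual best responses occur at (Rock, Rock) and (Paper, Paper); at each, neither player gains by switching.

(Rock, Rock) and (Paper, Paper)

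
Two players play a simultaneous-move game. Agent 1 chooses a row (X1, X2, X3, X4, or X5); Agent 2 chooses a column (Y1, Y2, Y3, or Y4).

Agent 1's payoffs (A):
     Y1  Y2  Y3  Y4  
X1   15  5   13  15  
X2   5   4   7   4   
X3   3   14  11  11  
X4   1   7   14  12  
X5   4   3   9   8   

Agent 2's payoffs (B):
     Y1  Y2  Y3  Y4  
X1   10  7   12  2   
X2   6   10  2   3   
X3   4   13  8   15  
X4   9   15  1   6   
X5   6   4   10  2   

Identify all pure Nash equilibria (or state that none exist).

A profile is a Nash equilibrium when each player is best-responding to the other.
Agent 1's best responses — vs Y1: X1 (payoff 15); vs Y2: X3 (payoff 14); vs Y3: X4 (payoff 14); vs Y4: X1 (payoff 15).
Agent 2's best responses — vs X1: Y3 (payoff 12); vs X2: Y2 (payoff 10); vs X3: Y4 (payoff 15); vs X4: Y2 (payoff 15); vs X5: Y3 (payoff 10).
No cell has both players best-responding. For instance, Agent 1's best reply to Y1 is X1, but against X1 Agent 2 prefers Y3 over Y1.

No pure-strategy Nash equilibrium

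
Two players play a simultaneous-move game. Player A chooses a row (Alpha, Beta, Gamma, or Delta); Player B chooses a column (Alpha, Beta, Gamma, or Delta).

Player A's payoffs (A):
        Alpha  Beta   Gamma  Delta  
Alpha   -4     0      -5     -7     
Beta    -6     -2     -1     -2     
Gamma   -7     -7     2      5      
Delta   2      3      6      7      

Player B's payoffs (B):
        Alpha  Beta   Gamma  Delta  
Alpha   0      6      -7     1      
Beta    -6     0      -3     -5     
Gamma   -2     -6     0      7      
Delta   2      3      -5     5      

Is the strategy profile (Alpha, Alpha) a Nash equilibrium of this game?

Holding Player B at Alpha: Player A gets -4 from Alpha but could get 2 by switching to Delta. Player A has a profitable deviation.

No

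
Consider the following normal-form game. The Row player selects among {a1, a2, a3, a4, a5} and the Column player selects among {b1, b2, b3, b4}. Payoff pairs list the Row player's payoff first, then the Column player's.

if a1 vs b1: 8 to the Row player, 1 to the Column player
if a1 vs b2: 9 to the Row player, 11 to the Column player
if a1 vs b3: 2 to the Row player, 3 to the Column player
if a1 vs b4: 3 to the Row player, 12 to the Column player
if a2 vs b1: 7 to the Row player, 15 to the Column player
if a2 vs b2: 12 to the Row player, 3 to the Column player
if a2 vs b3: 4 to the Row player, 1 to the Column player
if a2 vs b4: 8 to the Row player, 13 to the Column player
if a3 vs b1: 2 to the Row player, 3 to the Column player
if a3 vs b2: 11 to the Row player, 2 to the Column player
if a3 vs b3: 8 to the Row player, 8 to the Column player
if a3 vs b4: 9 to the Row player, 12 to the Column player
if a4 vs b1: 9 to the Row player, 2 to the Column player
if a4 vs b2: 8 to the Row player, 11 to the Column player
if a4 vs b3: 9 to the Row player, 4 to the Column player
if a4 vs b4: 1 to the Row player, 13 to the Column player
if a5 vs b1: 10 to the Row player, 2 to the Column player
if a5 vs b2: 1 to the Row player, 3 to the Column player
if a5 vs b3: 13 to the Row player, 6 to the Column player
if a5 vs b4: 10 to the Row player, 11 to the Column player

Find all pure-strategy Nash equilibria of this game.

A profile is a Nash equilibrium when each player is best-responding to the other.
The Row player's best responses — vs b1: a5 (payoff 10); vs b2: a2 (payoff 12); vs b3: a5 (payoff 13); vs b4: a5 (payoff 10).
The Column player's best responses — vs a1: b4 (payoff 12); vs a2: b1 (payoff 15); vs a3: b4 (payoff 12); vs a4: b4 (payoff 13); vs a5: b4 (payoff 11).
The only mutual best response is (a5, b4); neither player gains by switching there.

(a5, b4)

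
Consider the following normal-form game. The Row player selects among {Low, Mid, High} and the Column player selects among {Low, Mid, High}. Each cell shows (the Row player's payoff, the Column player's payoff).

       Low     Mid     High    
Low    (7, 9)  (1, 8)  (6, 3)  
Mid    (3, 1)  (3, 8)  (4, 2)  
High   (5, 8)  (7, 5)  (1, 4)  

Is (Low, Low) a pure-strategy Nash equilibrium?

Yes

Holding the Column player at Low: the Row player gets 7 from Low, versus 3 from Mid, 5 from High. No profitable deviation for the Row player.
Holding the Row player at Low: the Column player gets 9 from Low, versus 8 from Mid, 3 from High. No profitable deviation for the Column player either.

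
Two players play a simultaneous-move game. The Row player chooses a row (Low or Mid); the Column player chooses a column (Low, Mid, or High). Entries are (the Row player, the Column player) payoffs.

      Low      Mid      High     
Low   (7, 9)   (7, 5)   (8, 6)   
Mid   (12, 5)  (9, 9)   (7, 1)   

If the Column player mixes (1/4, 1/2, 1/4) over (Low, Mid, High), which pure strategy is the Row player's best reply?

The Row player's best reply maximizes expected payoff against the mix.
Low: (1/4)·7 + (1/2)·7 + (1/4)·8 = 29/4
Mid: (1/4)·12 + (1/2)·9 + (1/4)·7 = 37/4
Highest expected payoff is 37/4, from Mid.

Mid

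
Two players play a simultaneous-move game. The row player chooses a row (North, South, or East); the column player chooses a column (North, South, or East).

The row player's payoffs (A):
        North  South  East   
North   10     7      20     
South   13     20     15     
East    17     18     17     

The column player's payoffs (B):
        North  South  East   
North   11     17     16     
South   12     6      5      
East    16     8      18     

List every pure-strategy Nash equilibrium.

No pure-strategy Nash equilibrium

Check mutual best responses: a cell is a NE iff neither player can gain by unilaterally deviating.
The row player's best responses — vs North: East (payoff 17); vs South: South (payoff 20); vs East: North (payoff 20).
The column player's best responses — vs North: South (payoff 17); vs South: North (payoff 12); vs East: East (payoff 18).
No cell has both players best-responding. For instance, the row player's best reply to South is South, but against South the column player prefers North over South.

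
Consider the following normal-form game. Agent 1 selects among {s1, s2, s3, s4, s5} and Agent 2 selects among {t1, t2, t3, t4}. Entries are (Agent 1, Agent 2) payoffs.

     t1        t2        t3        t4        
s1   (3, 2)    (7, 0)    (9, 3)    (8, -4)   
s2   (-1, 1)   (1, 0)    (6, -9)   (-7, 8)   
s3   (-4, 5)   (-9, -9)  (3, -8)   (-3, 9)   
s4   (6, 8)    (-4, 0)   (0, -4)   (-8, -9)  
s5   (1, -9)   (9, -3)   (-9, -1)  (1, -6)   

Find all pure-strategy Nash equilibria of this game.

(s1, t3) and (s4, t1)

Check mutual best responses: a cell is a NE iff neither player can gain by unilaterally deviating.
Agent 1's best responses — vs t1: s4 (payoff 6); vs t2: s5 (payoff 9); vs t3: s1 (payoff 9); vs t4: s1 (payoff 8).
Agent 2's best responses — vs s1: t3 (payoff 3); vs s2: t4 (payoff 8); vs s3: t4 (payoff 9); vs s4: t1 (payoff 8); vs s5: t3 (payoff -1).
Mutual best responses occur at (s1, t3) and (s4, t1); at each, neither player gains by switching.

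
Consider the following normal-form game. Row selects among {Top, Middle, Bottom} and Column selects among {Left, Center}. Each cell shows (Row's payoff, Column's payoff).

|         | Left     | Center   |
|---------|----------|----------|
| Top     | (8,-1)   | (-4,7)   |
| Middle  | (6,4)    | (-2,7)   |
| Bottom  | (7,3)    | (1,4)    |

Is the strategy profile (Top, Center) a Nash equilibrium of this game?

Holding Column at Center: Row gets -4 from Top but could get 1 by switching to Bottom. Row has a profitable deviation.

No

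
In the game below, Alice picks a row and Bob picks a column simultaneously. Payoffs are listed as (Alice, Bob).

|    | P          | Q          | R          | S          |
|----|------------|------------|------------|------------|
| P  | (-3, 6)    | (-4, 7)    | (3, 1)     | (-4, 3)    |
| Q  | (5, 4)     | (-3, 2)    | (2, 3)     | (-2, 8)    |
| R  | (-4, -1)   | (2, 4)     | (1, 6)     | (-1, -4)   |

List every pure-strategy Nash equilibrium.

No pure-strategy Nash equilibrium

Check mutual best responses: a cell is a NE iff neither player can gain by unilaterally deviating.
Alice's best responses — vs P: Q (payoff 5); vs Q: R (payoff 2); vs R: P (payoff 3); vs S: R (payoff -1).
Bob's best responses — vs P: Q (payoff 7); vs Q: S (payoff 8); vs R: R (payoff 6).
No cell has both players best-responding. For instance, Alice's best reply to R is P, but against P Bob prefers Q over R.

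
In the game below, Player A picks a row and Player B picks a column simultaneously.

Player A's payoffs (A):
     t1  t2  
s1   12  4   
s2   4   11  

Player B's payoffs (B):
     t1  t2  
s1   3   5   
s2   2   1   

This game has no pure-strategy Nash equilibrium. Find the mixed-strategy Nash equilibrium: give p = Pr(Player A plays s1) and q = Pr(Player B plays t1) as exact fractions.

Each player's mixing probability is pinned down by making the *other* player indifferent.
Player B indifferent between t1 and t2: p·3 + (1−p)·2 = p·5 + (1−p)·1 ⟹ 2 + 1p = 1 + 4p ⟹ p = 1/3.
Player A indifferent between s1 and s2: q·12 + (1−q)·4 = q·4 + (1−q)·11 ⟹ 4 + 8q = 11 + (-7)q ⟹ q = 7/15.

p = 1/3, q = 7/15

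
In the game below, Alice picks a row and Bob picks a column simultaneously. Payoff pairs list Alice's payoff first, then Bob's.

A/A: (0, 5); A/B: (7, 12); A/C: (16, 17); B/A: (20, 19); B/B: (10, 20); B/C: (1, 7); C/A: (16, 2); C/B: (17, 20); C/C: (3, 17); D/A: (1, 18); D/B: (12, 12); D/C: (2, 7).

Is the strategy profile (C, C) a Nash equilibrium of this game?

Holding Bob at C: Alice gets 3 from C but could get 16 by switching to A. Alice has a profitable deviation.

No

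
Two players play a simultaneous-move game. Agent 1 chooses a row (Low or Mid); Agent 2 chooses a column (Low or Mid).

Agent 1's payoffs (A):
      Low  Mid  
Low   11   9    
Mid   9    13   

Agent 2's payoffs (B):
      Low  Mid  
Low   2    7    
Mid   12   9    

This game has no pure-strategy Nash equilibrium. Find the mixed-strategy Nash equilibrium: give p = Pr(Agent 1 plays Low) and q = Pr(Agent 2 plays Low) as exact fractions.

In a mixed NE each player is indifferent between their pure strategies, so the opponent's mix sets the indifference.
Agent 2 indifferent between Low and Mid: p·2 + (1−p)·12 = p·7 + (1−p)·9 ⟹ 12 + (-10)p = 9 + (-2)p ⟹ p = 3/8.
Agent 1 indifferent between Low and Mid: q·11 + (1−q)·9 = q·9 + (1−q)·13 ⟹ 9 + 2q = 13 + (-4)q ⟹ q = 2/3.

p = 3/8, q = 2/3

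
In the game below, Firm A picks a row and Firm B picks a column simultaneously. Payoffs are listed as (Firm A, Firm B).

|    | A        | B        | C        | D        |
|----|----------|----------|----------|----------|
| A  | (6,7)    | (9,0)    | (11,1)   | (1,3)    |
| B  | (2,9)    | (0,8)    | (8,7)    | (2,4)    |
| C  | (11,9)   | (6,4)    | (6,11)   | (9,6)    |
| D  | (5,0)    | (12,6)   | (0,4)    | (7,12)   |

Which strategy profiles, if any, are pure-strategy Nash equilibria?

None

Check mutual best responses: a cell is a NE iff neither player can gain by unilaterally deviating.
Firm A's best responses — vs A: C (payoff 11); vs B: D (payoff 12); vs C: A (payoff 11); vs D: C (payoff 9).
Firm B's best responses — vs A: A (payoff 7); vs B: A (payoff 9); vs C: C (payoff 11); vs D: D (payoff 12).
No cell has both players best-responding. For instance, Firm A's best reply to C is A, but against A Firm B prefers A over C.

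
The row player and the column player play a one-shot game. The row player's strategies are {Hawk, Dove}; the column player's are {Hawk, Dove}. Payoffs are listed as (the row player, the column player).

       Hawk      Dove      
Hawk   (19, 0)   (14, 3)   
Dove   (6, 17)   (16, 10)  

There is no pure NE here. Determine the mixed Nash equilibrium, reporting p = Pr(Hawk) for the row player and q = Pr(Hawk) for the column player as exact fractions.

In a mixed NE each player is indifferent between their pure strategies, so the opponent's mix sets the indifference.
The column player indifferent between Hawk and Dove: p·0 + (1−p)·17 = p·3 + (1−p)·10 ⟹ 17 + (-17)p = 10 + (-7)p ⟹ p = 7/10.
The row player indifferent between Hawk and Dove: q·19 + (1−q)·14 = q·6 + (1−q)·16 ⟹ 14 + 5q = 16 + (-10)q ⟹ q = 2/15.

p = 7/10, q = 2/15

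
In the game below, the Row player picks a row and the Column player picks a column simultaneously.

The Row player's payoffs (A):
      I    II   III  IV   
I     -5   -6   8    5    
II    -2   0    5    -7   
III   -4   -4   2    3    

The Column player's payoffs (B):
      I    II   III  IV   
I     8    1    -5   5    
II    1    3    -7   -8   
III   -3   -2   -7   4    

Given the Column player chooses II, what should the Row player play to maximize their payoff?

With the Column player fixed at II, the Row player's payoffs are: I → -6, II → 0, III → -4.
The maximum is 0, achieved by II.

II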